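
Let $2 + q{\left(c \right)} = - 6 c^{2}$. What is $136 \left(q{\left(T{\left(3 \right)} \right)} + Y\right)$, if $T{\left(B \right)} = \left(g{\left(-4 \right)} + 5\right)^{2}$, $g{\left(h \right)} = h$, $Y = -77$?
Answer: $-11560$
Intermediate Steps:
$T{\left(B \right)} = 1$ ($T{\left(B \right)} = \left(-4 + 5\right)^{2} = 1^{2} = 1$)
$q{\left(c \right)} = -2 - 6 c^{2}$
$136 \left(q{\left(T{\left(3 \right)} \right)} + Y\right) = 136 \left(\left(-2 - 6 \cdot 1^{2}\right) - 77\right) = 136 \left(\left(-2 - 6\right) - 77\right) = 136 \left(-8 - 77\right) = 136 \left(-85\right) = -11560$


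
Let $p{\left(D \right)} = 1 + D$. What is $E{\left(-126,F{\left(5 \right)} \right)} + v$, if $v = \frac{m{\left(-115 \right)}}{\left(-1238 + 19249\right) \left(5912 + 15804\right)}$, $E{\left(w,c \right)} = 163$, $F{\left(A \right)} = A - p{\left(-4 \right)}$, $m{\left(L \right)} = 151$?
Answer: $\frac{63753680939}{391126876} \approx 163.0$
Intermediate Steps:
$F{\left(A \right)} = 3 + A$ ($F{\left(A \right)} = A - \left(1 - 4\right) = A - -3 = A + 3 = 3 + A$)
$v = \frac{151}{391126876}$ ($v = \frac{151}{\left(-1238 + 19249\right) \left(5912 + 15804\right)} = \frac{151}{18011 \cdot 21716} = \frac{151}{391126876} \approx 3.8606 \cdot 10^{-7}$)
$E{\left(-126,F{\left(5 \right)} \right)} + v = 163 + \frac{151}{391126876} = \frac{63753680939}{391126876}$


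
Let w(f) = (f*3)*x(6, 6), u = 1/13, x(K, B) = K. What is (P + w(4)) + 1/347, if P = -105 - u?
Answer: -149197/4511 ≈ -33.074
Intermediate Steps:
u = 1/13 ≈ 0.076923
w(f) = 18*f (w(f) = (f*3)*6 = (3*f)*6 = 18*f)
P = -1366/13 (P = -105 - 1*1/13 = -105 - 1/13 = -1366/13 ≈ -105.08)
(P + w(4)) + 1/347 = (-1366/13 + 18*4) + 1/347 = (-1366/13 + 72) + 1/347 = -430/13 + 1/347 = -149197/4511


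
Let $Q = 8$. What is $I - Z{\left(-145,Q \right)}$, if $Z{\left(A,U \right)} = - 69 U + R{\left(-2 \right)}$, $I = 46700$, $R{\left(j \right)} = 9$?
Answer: $47243$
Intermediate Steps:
$Z{\left(A,U \right)} = 9 - 69 U$ ($Z{\left(A,U \right)} = - 69 U + 9 = 9 - 69 U$)
$I - Z{\left(-145,Q \right)} = 46700 - \left(9 - 552\right) = 46700 - -543 = 46700 + 543 = 47243$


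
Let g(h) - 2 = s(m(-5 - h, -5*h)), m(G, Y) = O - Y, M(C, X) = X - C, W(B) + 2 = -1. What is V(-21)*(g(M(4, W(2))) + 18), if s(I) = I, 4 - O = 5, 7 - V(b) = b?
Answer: -448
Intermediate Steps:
V(b) = 7 - b
W(B) = -3 (W(B) = -2 - 1 = -3)
O = -1 (O = 4 - 1*5 = 4 - 5 = -1)
m(G, Y) = -1 - Y
g(h) = 1 + 5*h (g(h) = 2 + (-1 - (-5)*h) = 2 + (-1 + 5*h) = 1 + 5*h)
V(-21)*(g(M(4, W(2))) + 18) = (7 - 1*(-21))*((1 + 5*(-3 - 1*4)) + 18) = (7 + 21)*((1 + 5*(-3 - 4)) + 18) = 28*((1 + 5*(-7)) + 18) = 28*((1 - 35) + 18) = 28*(-34 + 18) = 28*(-16) = -448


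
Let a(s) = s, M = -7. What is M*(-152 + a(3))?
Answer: 1043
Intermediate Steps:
M*(-152 + a(3)) = -7*(-152 + 3) = -7*(-149) = 1043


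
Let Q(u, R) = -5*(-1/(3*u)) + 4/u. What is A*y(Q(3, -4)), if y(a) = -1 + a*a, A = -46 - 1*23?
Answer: -4784/27 ≈ -177.19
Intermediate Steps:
A = -69 (A = -46 - 23 = -69)
Q(u, R) = 17/(3*u) (Q(u, R) = -5*(-1/(3*u)) + 4/u = -(-5)/(3*u) + 4/u = 5/(3*u) + 4/u = 17/(3*u))
y(a) = -1 + a²
A*y(Q(3, -4)) = -69*(-1 + ((17/3)/3)²) = -69*(-1 + ((17/3)*(⅓))²) = -69*(-1 + (17/9)²) = -69*(-1 + 289/81) = -69*208/81 = -4784/27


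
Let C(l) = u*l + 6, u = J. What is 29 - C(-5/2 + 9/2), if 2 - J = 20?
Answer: 59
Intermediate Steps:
J = -18 (J = 2 - 1*20 = 2 - 20 = -18)
u = -18
C(l) = 6 - 18*l (C(l) = -18*l + 6 = 6 - 18*l)
29 - C(-5/2 + 9/2) = 29 - (6 - 18*(-5/2 + 9/2)) = 29 - (6 - 18*2) = 29 - (6 - 36) = 29 - 1*(-30) = 29 + 30 = 59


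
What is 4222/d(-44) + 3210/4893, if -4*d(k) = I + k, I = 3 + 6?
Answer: 3940254/8155 ≈ 483.17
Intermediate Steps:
I = 9
d(k) = -9/4 - k/4 (d(k) = -(9 + k)/4 = -9/4 - k/4)
4222/d(-44) + 3210/4893 = 4222/(-9/4 - ¼*(-44)) + 3210/4893 = 4222/(-9/4 + 11) + 3210*(1/4893) = 4222/(35/4) + 1070/1631 = 4222*(4/35) + 1070/1631 = 16888/35 + 1070/1631 = 3940254/8155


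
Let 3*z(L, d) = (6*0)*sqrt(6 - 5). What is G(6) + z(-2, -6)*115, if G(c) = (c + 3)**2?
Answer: 81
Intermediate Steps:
G(c) = (3 + c)**2
z(L, d) = 0 (z(L, d) = ((6*0)*sqrt(6 - 5))/3 = (0*sqrt(1))/3 = (0*1)/3 = (1/3)*0 = 0)
G(6) + z(-2, -6)*115 = (3 + 6)**2 + 0*115 = 9**2 + 0 = 81 + 0 = 81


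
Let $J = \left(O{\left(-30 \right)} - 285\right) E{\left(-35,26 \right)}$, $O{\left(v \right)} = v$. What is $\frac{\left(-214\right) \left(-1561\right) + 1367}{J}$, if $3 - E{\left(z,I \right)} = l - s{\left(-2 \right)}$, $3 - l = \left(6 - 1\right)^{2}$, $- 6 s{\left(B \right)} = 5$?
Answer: $- \frac{223614}{5075} \approx -44.062$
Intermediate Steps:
$s{\left(B \right)} = - \frac{5}{6}$ ($s{\left(B \right)} = \left(- \frac{1}{6}\right) 5 = - \frac{5}{6}$)
$l = -22$ ($l = 3 - \left(6 - 1\right)^{2} = 3 - 5^{2} = 3 - 25 = -22$)
$E{\left(z,I \right)} = \frac{145}{6}$ ($E{\left(z,I \right)} = 3 - \left(-22 - - \frac{5}{6}\right) = 3 - \left(-22 + \frac{5}{6}\right) = 3 - - \frac{127}{6} = 3 + \frac{127}{6} = \frac{145}{6}$)
$J = - \frac{15225}{2}$ ($J = \left(-30 - 285\right) \frac{145}{6} = \left(-315\right) \frac{145}{6} = - \frac{15225}{2} \approx -7612.5$)
$\frac{\left(-214\right) \left(-1561\right) + 1367}{J} = \frac{\left(-214\right) \left(-1561\right) + 1367}{- \frac{15225}{2}} = \left(334054 + 1367\right) \left(- \frac{2}{15225}\right) = 335421 \left(- \frac{2}{15225}\right) = - \frac{223614}{5075}$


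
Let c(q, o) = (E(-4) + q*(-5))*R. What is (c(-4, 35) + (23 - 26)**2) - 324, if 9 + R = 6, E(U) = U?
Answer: -363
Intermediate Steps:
R = -3 (R = -9 + 6 = -3)
c(q, o) = 12 + 15*q (c(q, o) = (-4 + q*(-5))*(-3) = (-4 - 5*q)*(-3) = 12 + 15*q)
(c(-4, 35) + (23 - 26)**2) - 324 = ((12 + 15*(-4)) + (23 - 26)**2) - 324 = ((12 - 60) + (-3)**2) - 324 = (-48 + 9) - 324 = -39 - 324 = -363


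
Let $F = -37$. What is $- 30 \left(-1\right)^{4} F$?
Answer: $1110$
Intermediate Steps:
$- 30 \left(-1\right)^{4} F = - 30 \left(-1\right)^{4} \left(-37\right) = \left(-30\right) 1 \left(-37\right) = \left(-30\right) \left(-37\right) = 1110$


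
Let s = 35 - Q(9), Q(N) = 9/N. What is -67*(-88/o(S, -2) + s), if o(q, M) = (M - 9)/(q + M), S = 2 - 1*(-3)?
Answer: -3886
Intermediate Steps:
S = 5 (S = 2 + 3 = 5)
o(q, M) = (-9 + M)/(M + q)
s = 34 (s = 35 - 9/9 = 35 - 1*1 = 35 - 1 = 34)
-67*(-88/o(S, -2) + s) = -67*(-88*(-2 + 5)/(-9 - 2) + 34) = -67*(-88/(-11/3) + 34) = -67*(-88*(-3/11) + 34) = -67*(24 + 34) = -67*58 = -3886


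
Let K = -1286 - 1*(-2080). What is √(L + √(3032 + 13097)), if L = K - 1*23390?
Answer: I*√22469 ≈ 149.9*I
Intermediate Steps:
K = 794 (K = -1286 + 2080 = 794)
L = -22596 (L = 794 - 1*23390 = 794 - 23390 = -22596)
√(L + √(3032 + 13097)) = √(-22596 + √(3032 + 13097)) = √(-22596 + √16129) = √(-22596 + 127) = √(-22469) = I*√22469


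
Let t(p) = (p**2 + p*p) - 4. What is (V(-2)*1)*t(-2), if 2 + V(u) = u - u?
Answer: -8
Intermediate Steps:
V(u) = -2 (V(u) = -2 + (u - u) = -2 + 0 = -2)
t(p) = -4 + 2*p**2 (t(p) = (p**2 + p**2) - 4 = 2*p**2 - 4 = -4 + 2*p**2)
(V(-2)*1)*t(-2) = (-2*1)*(-4 + 2*(-2)**2) = -2*(-4 + 2*4) = -2*(-4 + 8) = -2*4 = -8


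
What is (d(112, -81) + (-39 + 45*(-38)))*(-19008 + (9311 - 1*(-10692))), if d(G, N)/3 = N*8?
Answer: -3674535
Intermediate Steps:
d(G, N) = 24*N (d(G, N) = 3*(N*8) = 3*(8*N) = 24*N)
(d(112, -81) + (-39 + 45*(-38)))*(-19008 + (9311 - 1*(-10692))) = (24*(-81) + (-39 + 45*(-38)))*(-19008 + (9311 - 1*(-10692))) = (-1944 + (-39 - 1710))*(-19008 + (9311 + 10692)) = (-1944 - 1749)*(-19008 + 20003) = -3693*995 = -3674535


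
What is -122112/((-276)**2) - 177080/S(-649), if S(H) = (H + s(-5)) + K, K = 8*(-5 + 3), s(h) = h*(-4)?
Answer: 18625672/68241 ≈ 272.94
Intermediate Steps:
s(h) = -4*h
K = -16 (K = 8*(-2) = -16)
S(H) = 4 + H (S(H) = (H - 4*(-5)) - 16 = (H + 20) - 16 = (20 + H) - 16 = 4 + H)
-122112/((-276)**2) - 177080/S(-649) = -122112/((-276)**2) - 177080/(4 - 649) = -122112/76176 - 177080/(-645) = -122112*1/76176 - 177080*(-1/645) = -848/529 + 35416/129 = 18625672/68241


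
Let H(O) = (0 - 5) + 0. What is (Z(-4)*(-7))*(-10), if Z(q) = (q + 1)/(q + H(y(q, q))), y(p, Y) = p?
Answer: 70/3 ≈ 23.333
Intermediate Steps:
H(O) = -5 (H(O) = -5 + 0 = -5)
Z(q) = (1 + q)/(-5 + q) (Z(q) = (q + 1)/(q - 5) = (1 + q)/(-5 + q))
(Z(-4)*(-7))*(-10) = (((1 - 4)/(-5 - 4))*(-7))*(-10) = ((-3/(-9))*(-7))*(-10) = (-1/9*(-3)*(-7))*(-10) = ((1/3)*(-7))*(-10) = -7/3*(-10) = 70/3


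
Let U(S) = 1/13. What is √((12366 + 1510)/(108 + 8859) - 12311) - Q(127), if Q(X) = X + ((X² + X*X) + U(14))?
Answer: -421006/13 + I*√20199331563/1281 ≈ -32385.0 + 110.95*I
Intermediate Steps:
U(S) = 1/13
Q(X) = 1/13 + X + 2*X² (Q(X) = X + ((X² + X*X) + 1/13) = X + ((X² + X²) + 1/13) = X + (2*X² + 1/13) = X + (1/13 + 2*X²) = 1/13 + X + 2*X²)
√((12366 + 1510)/(108 + 8859) - 12311) - Q(127) = √((12366 + 1510)/(108 + 8859) - 12311) - (1/13 + 127 + 2*127²) = √(13876/8967 - 12311) - (1/13 + 127 + 2*16129) = √(13876*(1/8967) - 12311) - (1/13 + 127 + 32258) = √(13876/8967 - 12311) - 1*421006/13 = √(-110378861/8967) - 421006/13 = I*√20199331563/1281 - 421006/13 = -421006/13 + I*√20199331563/1281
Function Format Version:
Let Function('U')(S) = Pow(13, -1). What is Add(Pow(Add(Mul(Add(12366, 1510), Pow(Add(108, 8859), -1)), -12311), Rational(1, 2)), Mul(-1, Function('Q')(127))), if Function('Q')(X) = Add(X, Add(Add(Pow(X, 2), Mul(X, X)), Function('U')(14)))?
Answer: Add(Rational(-421006, 13), Mul(Rational(1, 1281), I, Pow(20199331563, Rational(1, 2)))) ≈ Add(-32385., Mul(110.95, I))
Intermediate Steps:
Function('U')(S) = Rational(1, 13)
Function('Q')(X) = Add(Rational(1, 13), X, Mul(2, Pow(X, 2))) (Function('Q')(X) = Add(X, Add(Add(Pow(X, 2), Mul(X, X)), Rational(1, 13))) = Add(X, Add(Add(Pow(X, 2), Pow(X, 2)), Rational(1, 13))) = Add(X, Add(Mul(2, Pow(X, 2)), Rational(1, 13))) = Add(X, Add(Rational(1, 13), Mul(2, Pow(X, 2)))) = Add(Rational(1, 13), X, Mul(2, Pow(X, 2))))
Add(Pow(Add(Mul(Add(12366, 1510), Pow(Add(108, 8859), -1)), -12311), Rational(1, 2)), Mul(-1, Function('Q')(127))) = Add(Pow(Add(Mul(Add(12366, 1510), Pow(Add(108, 8859), -1)), -12311), Rational(1, 2)), Mul(-1, Add(Rational(1, 13), 127, Mul(2, Pow(127, 2))))) = Add(Pow(Add(Mul(13876, Pow(8967, -1)), -12311), Rational(1, 2)), Mul(-1, Add(Rational(1, 13), 127, Mul(2, 16129)))) = Add(Pow(Add(Mul(13876, Rational(1, 8967)), -12311), Rational(1, 2)), Mul(-1, Add(Rational(1, 13), 127, 32258))) = Add(Pow(Add(Rational(13876, 8967), -12311), Rational(1, 2)), Mul(-1, Rational(421006, 13))) = Add(Pow(Rational(-110378861, 8967), Rational(1, 2)), Rational(-421006, 13)) = Add(Mul(Rational(1, 1281), I, Pow(20199331563, Rational(1, 2))), Rational(-421006, 13)) = Add(Rational(-421006, 13), Mul(Rational(1, 1281), I, Pow(20199331563, Rational(1, 2))))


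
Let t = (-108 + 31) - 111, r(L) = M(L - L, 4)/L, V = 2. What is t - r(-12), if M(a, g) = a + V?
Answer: -1127/6 ≈ -187.83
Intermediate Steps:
M(a, g) = 2 + a (M(a, g) = a + 2 = 2 + a)
r(L) = 2/L (r(L) = (2 + (L - L))/L = (2 + 0)/L = 2/L)
t = -188 (t = -77 - 111 = -188)
t - r(-12) = -188 - 2/(-12) = -188 - 2*(-1)/12 = -188 - 1*(-⅙) = -188 + ⅙ = -1127/6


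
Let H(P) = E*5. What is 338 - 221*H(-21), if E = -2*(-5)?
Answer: -10712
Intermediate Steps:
E = 10
H(P) = 50 (H(P) = 10*5 = 50)
338 - 221*H(-21) = 338 - 221*50 = 338 - 11050 = -10712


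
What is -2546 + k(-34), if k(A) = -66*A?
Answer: -302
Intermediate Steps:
-2546 + k(-34) = -2546 - 66*(-34) = -2546 + 2244 = -302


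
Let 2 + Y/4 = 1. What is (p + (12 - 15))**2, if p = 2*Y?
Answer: 121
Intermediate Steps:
Y = -4 (Y = -8 + 4*1 = -8 + 4 = -4)
p = -8 (p = 2*(-4) = -8)
(p + (12 - 15))**2 = (-8 + (12 - 15))**2 = (-8 - 3)**2 = (-11)**2 = 121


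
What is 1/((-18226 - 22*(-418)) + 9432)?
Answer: 1/402 ≈ 0.0024876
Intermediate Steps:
1/((-18226 - 22*(-418)) + 9432) = 1/((-18226 + 9196) + 9432) = 1/(-9030 + 9432) = 1/402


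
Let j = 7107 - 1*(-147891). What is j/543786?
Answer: 25833/90631 ≈ 0.28504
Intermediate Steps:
j = 154998 (j = 7107 + 147891 = 154998)
j/543786 = 154998/543786 = 154998*(1/543786) = 25833/90631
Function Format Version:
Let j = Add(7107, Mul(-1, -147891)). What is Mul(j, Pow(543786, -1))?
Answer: Rational(25833, 90631) ≈ 0.28504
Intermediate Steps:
j = 154998 (j = Add(7107, 147891) = 154998)
Mul(j, Pow(543786, -1)) = Mul(154998, Pow(543786, -1)) = Mul(154998, Rational(1, 543786)) = Rational(25833, 90631)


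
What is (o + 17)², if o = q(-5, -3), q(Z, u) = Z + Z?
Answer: 49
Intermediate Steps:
q(Z, u) = 2*Z
o = -10 (o = 2*(-5) = -10)
(o + 17)² = (-10 + 17)² = 7² = 49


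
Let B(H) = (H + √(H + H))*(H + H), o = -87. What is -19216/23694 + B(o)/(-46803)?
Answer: -209674370/184825047 + 58*I*√174/15601 ≈ -1.1344 + 0.04904*I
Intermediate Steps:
B(H) = 2*H*(H + √2*√H) (B(H) = (H + √(2*H))*(2*H) = (H + √2*√H)*(2*H) = 2*H*(H + √2*√H))
-19216/23694 + B(o)/(-46803) = -19216/23694 + (2*(-87)² + 2*√2*(-87)^(3/2))/(-46803) = -19216*1/23694 + (2*7569 + 2*√2*(-87*I*√87))*(-1/46803) = -9608/11847 + (15138 - 174*I*√174)*(-1/46803) = -9608/11847 + (-5046/15601 + 58*I*√174/15601) = -209674370/184825047 + 58*I*√174/15601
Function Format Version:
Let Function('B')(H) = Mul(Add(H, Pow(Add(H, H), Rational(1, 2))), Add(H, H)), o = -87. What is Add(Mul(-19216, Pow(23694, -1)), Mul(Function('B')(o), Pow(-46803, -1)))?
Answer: Add(Rational(-209674370, 184825047), Mul(Rational(58, 15601), I, Pow(174, Rational(1, 2)))) ≈ Add(-1.1344, Mul(0.049040, I))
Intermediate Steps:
Function('B')(H) = Mul(2, H, Add(H, Mul(Pow(2, Rational(1, 2)), Pow(H, Rational(1, 2))))) (Function('B')(H) = Mul(Add(H, Pow(Mul(2, H), Rational(1, 2))), Mul(2, H)) = Mul(Add(H, Mul(Pow(2, Rational(1, 2)), Pow(H, Rational(1, 2)))), Mul(2, H)) = Mul(2, H, Add(H, Mul(Pow(2, Rational(1, 2)), Pow(H, Rational(1, 2))))))
Add(Mul(-19216, Pow(23694, -1)), Mul(Function('B')(o), Pow(-46803, -1))) = Add(Mul(-19216, Pow(23694, -1)), Mul(Add(Mul(2, Pow(-87, 2)), Mul(2, Pow(2, Rational(1, 2)), Pow(-87, Rational(3, 2)))), Pow(-46803, -1))) = Add(Mul(-19216, Rational(1, 23694)), Mul(Add(Mul(2, 7569), Mul(2, Pow(2, Rational(1, 2)), Mul(-87, I, Pow(87, Rational(1, 2))))), Rational(-1, 46803))) = Add(Rational(-9608, 11847), Mul(Add(15138, Mul(-174, I, Pow(174, Rational(1, 2)))), Rational(-1, 46803))) = Add(Rational(-9608, 11847), Add(Rational(-5046, 15601), Mul(Rational(58, 15601), I, Pow(174, Rational(1, 2))))) = Add(Rational(-209674370, 184825047), Mul(Rational(58, 15601), I, Pow(174, Rational(1, 2))))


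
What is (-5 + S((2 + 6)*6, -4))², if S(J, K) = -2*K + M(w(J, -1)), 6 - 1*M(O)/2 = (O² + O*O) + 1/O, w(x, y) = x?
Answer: 48763680625/576 ≈ 8.4659e+7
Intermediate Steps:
M(O) = 12 - 4*O² - 2/O (M(O) = 12 - 2*((O² + O*O) + 1/O) = 12 - 2*((O² + O²) + 1/O) = 12 - 2*(2*O² + 1/O) = 12 - 2*(1/O + 2*O²) = 12 + (-4*O² - 2/O) = 12 - 4*O² - 2/O)
S(J, K) = 12 - 4*J² - 2*K - 2/J (S(J, K) = -2*K + (12 - 4*J² - 2/J) = 12 - 4*J² - 2*K - 2/J)
(-5 + S((2 + 6)*6, -4))² = (-5 + (12 - 4*36*(2 + 6)² - 2*(-4) - 2*1/(6*(2 + 6))))² = (-5 + (12 - 4*(8*6)² + 8 - 2/(8*6)))² = (-5 + (12 - 4*48² + 8 - 2/48))² = (-5 + (12 - 4*2304 + 8 - 2*1/48))² = (-5 + (12 - 9216 + 8 - 1/24))² = (-5 - 220705/24)² = (-220825/24)² = 48763680625/576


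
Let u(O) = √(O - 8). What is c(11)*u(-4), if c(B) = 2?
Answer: 4*I*√3 ≈ 6.9282*I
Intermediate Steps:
u(O) = √(-8 + O)
c(11)*u(-4) = 2*√(-8 - 4) = 2*√(-12) = 2*(2*I*√3) = 4*I*√3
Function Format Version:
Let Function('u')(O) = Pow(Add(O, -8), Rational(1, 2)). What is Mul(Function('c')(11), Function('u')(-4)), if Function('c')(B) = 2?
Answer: Mul(4, I, Pow(3, Rational(1, 2))) ≈ Mul(6.9282, I)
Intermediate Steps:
Function('u')(O) = Pow(Add(-8, O), Rational(1, 2))
Mul(Function('c')(11), Function('u')(-4)) = Mul(2, Pow(Add(-8, -4), Rational(1, 2))) = Mul(2, Pow(-12, Rational(1, 2))) = Mul(2, Mul(2, I, Pow(3, Rational(1, 2)))) = Mul(4, I, Pow(3, Rational(1, 2)))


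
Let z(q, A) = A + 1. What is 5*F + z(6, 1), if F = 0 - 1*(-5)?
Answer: 27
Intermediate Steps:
z(q, A) = 1 + A
F = 5 (F = 0 + 5 = 5)
5*F + z(6, 1) = 5*5 + (1 + 1) = 25 + 2 = 27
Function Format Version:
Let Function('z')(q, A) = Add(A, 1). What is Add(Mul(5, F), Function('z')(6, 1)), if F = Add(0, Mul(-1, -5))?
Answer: 27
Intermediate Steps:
Function('z')(q, A) = Add(1, A)
F = 5 (F = Add(0, 5) = 5)
Add(Mul(5, F), Function('z')(6, 1)) = Add(Mul(5, 5), Add(1, 1)) = Add(25, 2) = 27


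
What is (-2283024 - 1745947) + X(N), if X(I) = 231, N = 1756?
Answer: -4028740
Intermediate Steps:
(-2283024 - 1745947) + X(N) = (-2283024 - 1745947) + 231 = -4028971 + 231 = -4028740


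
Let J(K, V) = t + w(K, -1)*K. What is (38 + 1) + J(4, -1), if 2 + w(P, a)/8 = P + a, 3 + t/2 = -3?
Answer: 59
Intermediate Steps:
t = -12 (t = -6 + 2*(-3) = -6 - 6 = -12)
w(P, a) = -16 + 8*P + 8*a (w(P, a) = -16 + 8*(P + a) = -16 + (8*P + 8*a) = -16 + 8*P + 8*a)
J(K, V) = -12 + K*(-24 + 8*K) (J(K, V) = -12 + (-16 + 8*K + 8*(-1))*K = -12 + (-16 + 8*K - 8)*K = -12 + (-24 + 8*K)*K = -12 + K*(-24 + 8*K))
(38 + 1) + J(4, -1) = (38 + 1) + (-12 + 8*4*(-3 + 4)) = 39 + (-12 + 8*4*1) = 39 + (-12 + 32) = 39 + 20 = 59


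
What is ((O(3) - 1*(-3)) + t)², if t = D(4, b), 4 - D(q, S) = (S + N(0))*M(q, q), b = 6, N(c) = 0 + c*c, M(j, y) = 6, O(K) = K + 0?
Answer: 676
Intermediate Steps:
O(K) = K
N(c) = c² (N(c) = 0 + c² = c²)
D(q, S) = 4 - 6*S (D(q, S) = 4 - (S + 0²)*6 = 4 - (S + 0)*6 = 4 - S*6 = 4 - 6*S)
t = -32 (t = 4 - 6*6 = 4 - 36 = -32)
((O(3) - 1*(-3)) + t)² = ((3 - 1*(-3)) - 32)² = ((3 + 3) - 32)² = (6 - 32)² = (-26)² = 676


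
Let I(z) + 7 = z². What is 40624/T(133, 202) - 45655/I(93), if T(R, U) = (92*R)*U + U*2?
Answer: -969927217/184169662 ≈ -5.2665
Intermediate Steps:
T(R, U) = 2*U + 92*R*U (T(R, U) = 92*R*U + 2*U = 2*U + 92*R*U)
I(z) = -7 + z²
40624/T(133, 202) - 45655/I(93) = 40624/((2*202*(1 + 46*133))) - 45655/(-7 + 93²) = 40624/((2*202*(1 + 6118))) - 45655/(-7 + 8649) = 40624/((2*202*6119)) - 45655/8642 = 40624/2472076 - 45655*1/8642 = 40624*(1/2472076) - 45655/8642 = 10156/618019 - 45655/8642 = -969927217/184169662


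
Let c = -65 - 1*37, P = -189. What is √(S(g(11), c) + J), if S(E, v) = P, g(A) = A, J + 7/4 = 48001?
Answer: 9*√2361/2 ≈ 218.66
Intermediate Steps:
J = 191997/4 (J = -7/4 + 48001 = 191997/4 ≈ 47999.)
c = -102 (c = -65 - 37 = -102)
S(E, v) = -189
√(S(g(11), c) + J) = √(-189 + 191997/4) = √(191241/4) = 9*√2361/2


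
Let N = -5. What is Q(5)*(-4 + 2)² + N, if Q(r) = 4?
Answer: 11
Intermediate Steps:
Q(5)*(-4 + 2)² + N = 4*(-4 + 2)² - 5 = 4*(-2)² - 5 = 4*4 - 5 = 16 - 5 = 11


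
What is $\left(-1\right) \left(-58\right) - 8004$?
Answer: $-7946$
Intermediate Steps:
$\left(-1\right) \left(-58\right) - 8004 = 58 - 8004 = -7946$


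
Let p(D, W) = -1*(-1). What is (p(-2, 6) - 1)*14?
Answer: 0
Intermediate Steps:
p(D, W) = 1
(p(-2, 6) - 1)*14 = (1 - 1)*14 = 0*14 = 0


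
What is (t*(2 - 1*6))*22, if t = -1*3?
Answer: 264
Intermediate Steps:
t = -3
(t*(2 - 1*6))*22 = -3*(2 - 1*6)*22 = -3*(2 - 6)*22 = -3*(-4)*22 = 12*22 = 264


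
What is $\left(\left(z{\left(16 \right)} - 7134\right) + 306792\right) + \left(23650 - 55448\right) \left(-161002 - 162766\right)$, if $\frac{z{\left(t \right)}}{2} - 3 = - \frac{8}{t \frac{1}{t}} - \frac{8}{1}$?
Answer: $10295474496$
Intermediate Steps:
$z{\left(t \right)} = -26$ ($z{\left(t \right)} = 6 + 2 \left(- \frac{8}{t \frac{1}{t}} - \frac{8}{1}\right) = 6 + 2 \left(- \frac{8}{1} - 8\right) = 6 + 2 \left(\left(-8\right) 1 - 8\right) = 6 + 2 \left(-8 - 8\right) = 6 + 2 \left(-16\right) = 6 - 32 = -26$)
$\left(\left(z{\left(16 \right)} - 7134\right) + 306792\right) + \left(23650 - 55448\right) \left(-161002 - 162766\right) = \left(\left(-26 - 7134\right) + 306792\right) + \left(23650 - 55448\right) \left(-161002 - 162766\right) = \left(\left(-26 - 7134\right) + 306792\right) - -10295174864 = \left(-7160 + 306792\right) + 10295174864 = 299632 + 10295174864 = 10295474496$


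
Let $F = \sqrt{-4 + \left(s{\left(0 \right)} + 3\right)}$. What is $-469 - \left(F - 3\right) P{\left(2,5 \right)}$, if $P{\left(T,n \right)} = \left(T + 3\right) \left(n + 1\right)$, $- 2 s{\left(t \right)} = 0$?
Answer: $-379 - 30 i \approx -379.0 - 30.0 i$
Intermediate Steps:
$s{\left(t \right)} = 0$ ($s{\left(t \right)} = \left(- \frac{1}{2}\right) 0 = 0$)
$F = i$ ($F = \sqrt{-4 + \left(0 + 3\right)} = \sqrt{-4 + 3} = \sqrt{-1} = i \approx 1.0 i$)
$P{\left(T,n \right)} = \left(1 + n\right) \left(3 + T\right)$ ($P{\left(T,n \right)} = \left(3 + T\right) \left(1 + n\right) = \left(1 + n\right) \left(3 + T\right)$)
$-469 - \left(F - 3\right) P{\left(2,5 \right)} = -469 - \left(i - 3\right) \left(3 + 2 + 3 \cdot 5 + 2 \cdot 5\right) = -469 - \left(-3 + i\right) \left(3 + 2 + 15 + 10\right) = -469 - \left(-3 + i\right) 30 = -469 - \left(-90 + 30 i\right) = -469 + \left(90 - 30 i\right) = -379 - 30 i$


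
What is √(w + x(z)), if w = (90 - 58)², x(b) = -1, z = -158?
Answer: √1023 ≈ 31.984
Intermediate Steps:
w = 1024 (w = 32² = 1024)
√(w + x(z)) = √(1024 - 1) = √1023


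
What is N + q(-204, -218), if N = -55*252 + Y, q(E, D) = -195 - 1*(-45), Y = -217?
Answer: -14227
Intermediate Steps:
q(E, D) = -150 (q(E, D) = -195 + 45 = -150)
N = -14077 (N = -55*252 - 217 = -13860 - 217 = -14077)
N + q(-204, -218) = -14077 - 150 = -14227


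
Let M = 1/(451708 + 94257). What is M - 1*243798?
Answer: -133105175069/545965 ≈ -2.4380e+5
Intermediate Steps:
M = 1/545965 ≈ 1.8316e-6
M - 1*243798 = 1/545965 - 1*243798 = 1/545965 - 243798 = -133105175069/545965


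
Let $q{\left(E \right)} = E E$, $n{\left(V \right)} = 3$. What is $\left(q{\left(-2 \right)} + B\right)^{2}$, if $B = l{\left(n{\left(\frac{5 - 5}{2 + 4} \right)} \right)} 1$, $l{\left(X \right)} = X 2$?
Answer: $100$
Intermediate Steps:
$l{\left(X \right)} = 2 X$
$q{\left(E \right)} = E^{2}$
$B = 6$ ($B = 2 \cdot 3 \cdot 1 = 6 \cdot 1 = 6$)
$\left(q{\left(-2 \right)} + B\right)^{2} = \left(\left(-2\right)^{2} + 6\right)^{2} = \left(4 + 6\right)^{2} = 10^{2} = 100$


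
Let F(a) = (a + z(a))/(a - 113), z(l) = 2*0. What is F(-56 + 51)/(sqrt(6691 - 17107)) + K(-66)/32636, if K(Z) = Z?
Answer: -33/16318 - 5*I*sqrt(651)/307272 ≈ -0.0020223 - 0.00041518*I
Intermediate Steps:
z(l) = 0
F(a) = a/(-113 + a) (F(a) = (a + 0)/(a - 113) = a/(-113 + a))
F(-56 + 51)/(sqrt(6691 - 17107)) + K(-66)/32636 = ((-56 + 51)/(-113 + (-56 + 51)))/(sqrt(6691 - 17107)) - 66/32636 = (-5/(-113 - 5))/(sqrt(-10416)) - 66*1/32636 = (-5/(-118))/((4*I*sqrt(651))) - 33/16318 = (-5*(-1/118))*(-I*sqrt(651)/2604) - 33/16318 = 5*(-I*sqrt(651)/2604)/118 - 33/16318 = -5*I*sqrt(651)/307272 - 33/16318 = -33/16318 - 5*I*sqrt(651)/307272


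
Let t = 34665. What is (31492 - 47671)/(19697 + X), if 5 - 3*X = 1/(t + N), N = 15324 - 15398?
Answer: -1678943367/2044189735 ≈ -0.82132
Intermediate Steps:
N = -74
X = 172954/103773 (X = 5/3 - 1/(3*(34665 - 74)) = 5/3 - 1/3/34591 = 5/3 - 1/3*1/34591 = 5/3 - 1/103773 = 172954/103773 ≈ 1.6667)
(31492 - 47671)/(19697 + X) = (31492 - 47671)/(19697 + 172954/103773) = -16179/2044189735/103773 = -16179*103773/2044189735 = -1678943367/2044189735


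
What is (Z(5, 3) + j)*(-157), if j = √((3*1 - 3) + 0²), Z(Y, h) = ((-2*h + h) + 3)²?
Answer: 0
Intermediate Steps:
Z(Y, h) = (3 - h)² (Z(Y, h) = (-h + 3)² = (3 - h)²)
j = 0 (j = √((3 - 3) + 0) = √(0 + 0) = √0 = 0)
(Z(5, 3) + j)*(-157) = ((-3 + 3)² + 0)*(-157) = (0² + 0)*(-157) = (0 + 0)*(-157) = 0*(-157) = 0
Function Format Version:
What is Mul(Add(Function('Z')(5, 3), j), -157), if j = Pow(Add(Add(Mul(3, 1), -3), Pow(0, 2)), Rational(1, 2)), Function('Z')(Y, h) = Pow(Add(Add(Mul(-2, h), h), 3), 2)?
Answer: 0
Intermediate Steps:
Function('Z')(Y, h) = Pow(Add(3, Mul(-1, h)), 2) (Function('Z')(Y, h) = Pow(Add(Mul(-1, h), 3), 2) = Pow(Add(3, Mul(-1, h)), 2))
j = 0 (j = Pow(Add(Add(3, -3), 0), Rational(1, 2)) = Pow(Add(0, 0), Rational(1, 2)) = Pow(0, Rational(1, 2)) = 0)
Mul(Add(Function('Z')(5, 3), j), -157) = Mul(Add(Pow(Add(-3, 3), 2), 0), -157) = Mul(Add(Pow(0, 2), 0), -157) = Mul(Add(0, 0), -157) = Mul(0, -157) = 0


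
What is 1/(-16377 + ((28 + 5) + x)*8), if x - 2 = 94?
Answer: -1/15345 ≈ -6.5168e-5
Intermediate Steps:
x = 96 (x = 2 + 94 = 96)
1/(-16377 + ((28 + 5) + x)*8) = 1/(-16377 + ((28 + 5) + 96)*8) = 1/(-16377 + (33 + 96)*8) = 1/(-16377 + 129*8) = 1/(-16377 + 1032) = 1/(-15345) = -1/15345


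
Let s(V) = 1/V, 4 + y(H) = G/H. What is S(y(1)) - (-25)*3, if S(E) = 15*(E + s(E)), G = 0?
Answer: 45/4 ≈ 11.250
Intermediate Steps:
y(H) = -4 (y(H) = -4 + 0/H = -4 + 0 = -4)
S(E) = 15*E + 15/E (S(E) = 15*(E + 1/E) = 15*E + 15/E)
S(y(1)) - (-25)*3 = (15*(-4) + 15/(-4)) - (-25)*3 = (-60 + 15*(-¼)) - 1*(-75) = (-60 - 15/4) + 75 = -255/4 + 75 = 45/4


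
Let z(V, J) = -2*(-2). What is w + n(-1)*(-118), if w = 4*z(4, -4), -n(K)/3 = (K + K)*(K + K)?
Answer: 1432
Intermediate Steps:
z(V, J) = 4
n(K) = -12*K² (n(K) = -3*(K + K)*(K + K) = -3*2*K*2*K = -12*K²)
w = 16 (w = 4*4 = 16)
w + n(-1)*(-118) = 16 - 12*(-1)²*(-118) = 16 - 12*1*(-118) = 16 - 12*(-118) = 16 + 1416 = 1432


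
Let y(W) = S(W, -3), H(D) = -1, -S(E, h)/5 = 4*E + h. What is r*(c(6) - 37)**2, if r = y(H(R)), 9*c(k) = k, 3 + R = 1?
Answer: 415835/9 ≈ 46204.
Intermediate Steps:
R = -2 (R = -3 + 1 = -2)
S(E, h) = -20*E - 5*h (S(E, h) = -5*(4*E + h) = -5*(h + 4*E) = -20*E - 5*h)
y(W) = 15 - 20*W (y(W) = -20*W - 5*(-3) = -20*W + 15 = 15 - 20*W)
c(k) = k/9
r = 35 (r = 15 - 20*(-1) = 15 + 20 = 35)
r*(c(6) - 37)**2 = 35*((1/9)*6 - 37)**2 = 35*(2/3 - 37)**2 = 35*(-109/3)**2 = 35*(11881/9) = 415835/9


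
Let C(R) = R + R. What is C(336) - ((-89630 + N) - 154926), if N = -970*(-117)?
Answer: 131738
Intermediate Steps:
N = 113490
C(R) = 2*R
C(336) - ((-89630 + N) - 154926) = 2*336 - ((-89630 + 113490) - 154926) = 672 - (23860 - 154926) = 672 - 1*(-131066) = 672 + 131066 = 131738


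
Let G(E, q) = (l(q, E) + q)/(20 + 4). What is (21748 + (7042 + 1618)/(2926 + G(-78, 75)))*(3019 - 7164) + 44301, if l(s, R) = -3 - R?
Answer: -1056940076711/11729 ≈ -9.0113e+7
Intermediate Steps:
G(E, q) = -⅛ - E/24 + q/24 (G(E, q) = ((-3 - E) + q)/(20 + 4) = (-3 + q - E)/24 = (-3 + q - E)*(1/24) = -⅛ - E/24 + q/24)
(21748 + (7042 + 1618)/(2926 + G(-78, 75)))*(3019 - 7164) + 44301 = (21748 + (7042 + 1618)/(2926 + (-⅛ - 1/24*(-78) + (1/24)*75)))*(3019 - 7164) + 44301 = (21748 + 8660/(2926 + (-⅛ + 13/4 + 25/8)))*(-4145) + 44301 = (21748 + 8660/(2926 + 25/4))*(-4145) + 44301 = (21748 + 8660/(11729/4))*(-4145) + 44301 = (21748 + 8660*(4/11729))*(-4145) + 44301 = (21748 + 34640/11729)*(-4145) + 44301 = (255116932/11729)*(-4145) + 44301 = -1057459683140/11729 + 44301 = -1056940076711/11729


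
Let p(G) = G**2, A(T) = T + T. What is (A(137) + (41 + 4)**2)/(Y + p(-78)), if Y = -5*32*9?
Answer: 2299/4644 ≈ 0.49505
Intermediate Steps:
A(T) = 2*T
Y = -1440 (Y = -160*9 = -1440)
(A(137) + (41 + 4)**2)/(Y + p(-78)) = (2*137 + (41 + 4)**2)/(-1440 + (-78)**2) = (274 + 45**2)/(-1440 + 6084) = (274 + 2025)/4644 = 2299*(1/4644) = 2299/4644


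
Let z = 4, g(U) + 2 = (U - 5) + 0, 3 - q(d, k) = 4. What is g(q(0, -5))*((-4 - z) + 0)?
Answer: 64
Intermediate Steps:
q(d, k) = -1 (q(d, k) = 3 - 1*4 = 3 - 4 = -1)
g(U) = -7 + U (g(U) = -2 + ((U - 5) + 0) = -2 + ((-5 + U) + 0) = -2 + (-5 + U) = -7 + U)
g(q(0, -5))*((-4 - z) + 0) = (-7 - 1)*((-4 - 1*4) + 0) = -8*((-4 - 4) + 0) = -8*(-8 + 0) = -8*(-8) = 64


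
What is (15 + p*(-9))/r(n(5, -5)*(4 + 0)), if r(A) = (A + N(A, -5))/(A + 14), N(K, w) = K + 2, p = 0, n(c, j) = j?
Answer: 45/19 ≈ 2.3684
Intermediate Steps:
N(K, w) = 2 + K
r(A) = (2 + 2*A)/(14 + A) (r(A) = (A + (2 + A))/(A + 14) = (2 + 2*A)/(14 + A))
(15 + p*(-9))/r(n(5, -5)*(4 + 0)) = (15 + 0*(-9))/((2*(1 - 5*(4 + 0))/(14 - 5*(4 + 0)))) = (15 + 0)/((2*(1 - 5*4)/(14 - 5*4))) = 15/((2*(1 - 20)/(14 - 20))) = 15/((2*(-19)/(-6))) = 15/((2*(-⅙)*(-19))) = 15/(19/3) = 15*(3/19) = 45/19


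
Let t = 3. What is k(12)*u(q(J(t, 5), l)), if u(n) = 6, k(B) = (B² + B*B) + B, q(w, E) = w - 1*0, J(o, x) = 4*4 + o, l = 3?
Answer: 1800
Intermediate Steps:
J(o, x) = 16 + o
q(w, E) = w (q(w, E) = w + 0 = w)
k(B) = B + 2*B² (k(B) = (B² + B²) + B = 2*B² + B = B + 2*B²)
k(12)*u(q(J(t, 5), l)) = (12*(1 + 2*12))*6 = (12*(1 + 24))*6 = (12*25)*6 = 300*6 = 1800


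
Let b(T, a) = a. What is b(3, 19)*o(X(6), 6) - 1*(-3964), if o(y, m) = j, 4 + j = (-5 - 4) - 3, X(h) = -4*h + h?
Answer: 3660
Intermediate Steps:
X(h) = -3*h
j = -16 (j = -4 + ((-5 - 4) - 3) = -4 + (-9 - 3) = -4 - 12 = -16)
o(y, m) = -16
b(3, 19)*o(X(6), 6) - 1*(-3964) = 19*(-16) - 1*(-3964) = -304 + 3964 = 3660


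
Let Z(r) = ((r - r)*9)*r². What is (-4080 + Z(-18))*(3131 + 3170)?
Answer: -25708080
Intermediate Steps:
Z(r) = 0 (Z(r) = (0*9)*r² = 0*r² = 0)
(-4080 + Z(-18))*(3131 + 3170) = (-4080 + 0)*(3131 + 3170) = -4080*6301 = -25708080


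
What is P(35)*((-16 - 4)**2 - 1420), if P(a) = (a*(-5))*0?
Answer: 0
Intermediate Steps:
P(a) = 0 (P(a) = -5*a*0 = 0)
P(35)*((-16 - 4)**2 - 1420) = 0*((-16 - 4)**2 - 1420) = 0*((-20)**2 - 1420) = 0*(400 - 1420) = 0*(-1020) = 0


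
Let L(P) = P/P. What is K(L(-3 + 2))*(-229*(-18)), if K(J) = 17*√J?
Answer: 70074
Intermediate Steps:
L(P) = 1
K(L(-3 + 2))*(-229*(-18)) = (17*√1)*(-229*(-18)) = (17*1)*4122 = 17*4122 = 70074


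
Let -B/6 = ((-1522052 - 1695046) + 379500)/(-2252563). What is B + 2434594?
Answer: 5484059338834/2252563 ≈ 2.4346e+6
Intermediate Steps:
B = -17025588/2252563 (B = -6*((-1522052 - 1695046) + 379500)/(-2252563) = -6*(-3217098 + 379500)*(-1)/2252563 = -(-17025588)*(-1)/2252563 = -6*2837598/2252563 = -17025588/2252563 ≈ -7.5583)
B + 2434594 = -17025588/2252563 + 2434594 = 5484059338834/2252563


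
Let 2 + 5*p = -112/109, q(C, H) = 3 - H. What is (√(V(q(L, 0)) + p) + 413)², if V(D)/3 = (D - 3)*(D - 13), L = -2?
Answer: (45017 + I*√7194)²/11881 ≈ 1.7057e+5 + 642.75*I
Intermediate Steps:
p = -66/109 (p = -⅖ + (-112/109)/5 = -⅖ + (-112*1/109)/5 = -⅖ + (⅕)*(-112/109) = -⅖ - 112/545 = -66/109 ≈ -0.60550)
V(D) = 3*(-13 + D)*(-3 + D) (V(D) = 3*((D - 3)*(D - 13)) = 3*((-3 + D)*(-13 + D)) = 3*((-13 + D)*(-3 + D)) = 3*(-13 + D)*(-3 + D))
(√(V(q(L, 0)) + p) + 413)² = (√((117 - 48*(3 - 1*0) + 3*(3 - 1*0)²) - 66/109) + 413)² = (√((117 - 48*(3 + 0) + 3*(3 + 0)²) - 66/109) + 413)² = (√((117 - 48*3 + 3*3²) - 66/109) + 413)² = (√((117 - 144 + 3*9) - 66/109) + 413)² = (√((117 - 144 + 27) - 66/109) + 413)² = (√(0 - 66/109) + 413)² = (√(-66/109) + 413)² = (I*√7194/109 + 413)² = (413 + I*√7194/109)²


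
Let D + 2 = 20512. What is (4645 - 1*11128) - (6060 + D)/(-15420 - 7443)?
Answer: -148194259/22863 ≈ -6481.8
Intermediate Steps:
D = 20510 (D = -2 + 20512 = 20510)
(4645 - 1*11128) - (6060 + D)/(-15420 - 7443) = (4645 - 1*11128) - (6060 + 20510)/(-15420 - 7443) = (4645 - 11128) - 26570/(-22863) = -6483 - 26570*(-1)/22863 = -6483 - 1*(-26570/22863) = -6483 + 26570/22863 = -148194259/22863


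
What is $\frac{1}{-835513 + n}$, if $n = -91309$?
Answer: $- \frac{1}{926822} \approx -1.079 \cdot 10^{-6}$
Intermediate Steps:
$\frac{1}{-835513 + n} = \frac{1}{-835513 - 91309} = \frac{1}{-926822} = - \frac{1}{926822}$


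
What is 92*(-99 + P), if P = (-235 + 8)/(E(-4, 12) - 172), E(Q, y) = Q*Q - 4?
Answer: -359099/40 ≈ -8977.5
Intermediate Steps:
E(Q, y) = -4 + Q² (E(Q, y) = Q² - 4 = -4 + Q²)
P = 227/160 (P = (-235 + 8)/((-4 + (-4)²) - 172) = -227/((-4 + 16) - 172) = -227/(12 - 172) = -227/(-160) = -227*(-1/160) = 227/160 ≈ 1.4188)
92*(-99 + P) = 92*(-99 + 227/160) = 92*(-15613/160) = -359099/40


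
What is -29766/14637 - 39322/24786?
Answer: -314045/86751 ≈ -3.6201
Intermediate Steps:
-29766/14637 - 39322/24786 = -29766*1/14637 - 39322*1/24786 = -242/119 - 19661/12393 = -314045/86751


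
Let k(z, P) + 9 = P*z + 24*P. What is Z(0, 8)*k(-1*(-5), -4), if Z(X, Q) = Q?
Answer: -1000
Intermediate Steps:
k(z, P) = -9 + 24*P + P*z (k(z, P) = -9 + (P*z + 24*P) = -9 + (24*P + P*z) = -9 + 24*P + P*z)
Z(0, 8)*k(-1*(-5), -4) = 8*(-9 + 24*(-4) - (-4)*(-5)) = 8*(-9 - 96 - 4*5) = 8*(-9 - 96 - 20) = 8*(-125) = -1000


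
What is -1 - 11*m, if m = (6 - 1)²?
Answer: -276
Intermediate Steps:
m = 25 (m = 5² = 25)
-1 - 11*m = -1 - 11*25 = -1 - 275 = -276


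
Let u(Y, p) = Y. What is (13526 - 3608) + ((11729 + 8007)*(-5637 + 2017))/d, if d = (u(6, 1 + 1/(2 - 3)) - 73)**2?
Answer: -26922418/4489 ≈ -5997.4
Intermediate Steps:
d = 4489 (d = (6 - 73)**2 = (-67)**2 = 4489)
(13526 - 3608) + ((11729 + 8007)*(-5637 + 2017))/d = (13526 - 3608) + ((11729 + 8007)*(-5637 + 2017))/4489 = 9918 + (19736*(-3620))*(1/4489) = 9918 - 71444320*1/4489 = 9918 - 71444320/4489 = -26922418/4489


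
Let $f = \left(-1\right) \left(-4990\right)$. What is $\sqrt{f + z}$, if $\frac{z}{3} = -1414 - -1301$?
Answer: $\sqrt{4651} \approx 68.198$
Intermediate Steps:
$z = -339$ ($z = 3 \left(-1414 - -1301\right) = 3 \left(-1414 + 1301\right) = 3 \left(-113\right) = -339$)
$f = 4990$
$\sqrt{f + z} = \sqrt{4990 - 339} = \sqrt{4651}$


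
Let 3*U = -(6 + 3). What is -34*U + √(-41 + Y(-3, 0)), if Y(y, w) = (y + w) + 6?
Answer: 102 + I*√38 ≈ 102.0 + 6.1644*I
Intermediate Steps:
Y(y, w) = 6 + w + y (Y(y, w) = (w + y) + 6 = 6 + w + y)
U = -3 (U = (-(6 + 3))/3 = (-1*9)/3 = (⅓)*(-9) = -3)
-34*U + √(-41 + Y(-3, 0)) = -34*(-3) + √(-41 + (6 + 0 - 3)) = 102 + √(-41 + 3) = 102 + √(-38) = 102 + I*√38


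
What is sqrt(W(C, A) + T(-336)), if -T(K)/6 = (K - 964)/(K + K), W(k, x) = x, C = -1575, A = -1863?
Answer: I*sqrt(367423)/14 ≈ 43.297*I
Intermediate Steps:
T(K) = -3*(-964 + K)/K (T(K) = -6*(K - 964)/(K + K) = -6*(-964 + K)/(2*K) = -6*(-964 + K)*1/(2*K) = -3*(-964 + K)/K)
sqrt(W(C, A) + T(-336)) = sqrt(-1863 + (-3 + 2892/(-336))) = sqrt(-1863 + (-3 + 2892*(-1/336))) = sqrt(-1863 + (-3 - 241/28)) = sqrt(-1863 - 325/28) = sqrt(-52489/28) = I*sqrt(367423)/14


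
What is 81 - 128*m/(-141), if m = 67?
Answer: 19997/141 ≈ 141.82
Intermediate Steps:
81 - 128*m/(-141) = 81 - 8576/(-141) = 81 - 8576*(-1)/141 = 81 - 128*(-67/141) = 81 + 8576/141 = 19997/141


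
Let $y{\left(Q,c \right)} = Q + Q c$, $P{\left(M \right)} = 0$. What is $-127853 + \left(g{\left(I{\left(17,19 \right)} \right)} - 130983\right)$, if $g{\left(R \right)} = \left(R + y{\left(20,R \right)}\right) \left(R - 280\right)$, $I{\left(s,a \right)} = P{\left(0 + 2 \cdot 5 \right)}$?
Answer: $-264436$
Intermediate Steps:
$I{\left(s,a \right)} = 0$
$g{\left(R \right)} = \left(-280 + R\right) \left(20 + 21 R\right)$ ($g{\left(R \right)} = \left(R + 20 \left(1 + R\right)\right) \left(R - 280\right) = \left(R + \left(20 + 20 R\right)\right) \left(-280 + R\right) = \left(20 + 21 R\right) \left(-280 + R\right) = \left(-280 + R\right) \left(20 + 21 R\right)$)
$-127853 + \left(g{\left(I{\left(17,19 \right)} \right)} - 130983\right) = -127853 - \left(136583 + 0\right) = -127853 + \left(\left(-5600 + 0 + 21 \cdot 0\right) - 130983\right) = -127853 + \left(\left(-5600 + 0 + 0\right) - 130983\right) = -127853 - 136583 = -264436$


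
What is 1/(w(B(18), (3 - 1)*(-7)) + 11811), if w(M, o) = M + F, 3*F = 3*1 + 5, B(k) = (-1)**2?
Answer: 3/35444 ≈ 8.4641e-5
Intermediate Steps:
B(k) = 1
F = 8/3 (F = (3*1 + 5)/3 = (3 + 5)/3 = (1/3)*8 = 8/3 ≈ 2.6667)
w(M, o) = 8/3 + M (w(M, o) = M + 8/3 = 8/3 + M)
1/(w(B(18), (3 - 1)*(-7)) + 11811) = 1/((8/3 + 1) + 11811) = 1/(11/3 + 11811) = 1/(35444/3) = 3/35444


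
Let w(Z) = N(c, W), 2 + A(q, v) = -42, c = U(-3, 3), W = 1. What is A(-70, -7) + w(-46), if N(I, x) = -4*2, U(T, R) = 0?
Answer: -52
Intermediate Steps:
c = 0
A(q, v) = -44 (A(q, v) = -2 - 42 = -44)
N(I, x) = -8
w(Z) = -8
A(-70, -7) + w(-46) = -44 - 8 = -52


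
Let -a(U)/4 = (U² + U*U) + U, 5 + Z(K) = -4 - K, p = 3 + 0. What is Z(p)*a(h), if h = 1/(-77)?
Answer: -3600/5929 ≈ -0.60719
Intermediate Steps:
p = 3
h = -1/77 ≈ -0.012987
Z(K) = -9 - K (Z(K) = -5 + (-4 - K) = -9 - K)
a(U) = -8*U² - 4*U (a(U) = -4*((U² + U*U) + U) = -4*((U² + U²) + U) = -4*(2*U² + U) = -4*(U + 2*U²) = -8*U² - 4*U)
Z(p)*a(h) = (-9 - 1*3)*(-4*(-1/77)*(1 + 2*(-1/77))) = (-9 - 3)*(-4*(-1/77)*(1 - 2/77)) = -(-48)*(-1)*75/(77*77) = -12*300/5929 = -3600/5929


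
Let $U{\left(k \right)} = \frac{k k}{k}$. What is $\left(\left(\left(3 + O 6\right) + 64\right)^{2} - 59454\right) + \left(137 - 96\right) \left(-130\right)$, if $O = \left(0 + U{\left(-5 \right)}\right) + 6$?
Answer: $-59455$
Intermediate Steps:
$U{\left(k \right)} = k$ ($U{\left(k \right)} = \frac{k^{2}}{k} = k$)
$O = 1$ ($O = \left(0 - 5\right) + 6 = -5 + 6 = 1$)
$\left(\left(\left(3 + O 6\right) + 64\right)^{2} - 59454\right) + \left(137 - 96\right) \left(-130\right) = \left(\left(\left(3 + 1 \cdot 6\right) + 64\right)^{2} - 59454\right) + \left(137 - 96\right) \left(-130\right) = \left(\left(\left(3 + 6\right) + 64\right)^{2} - 59454\right) + 41 \left(-130\right) = \left(\left(9 + 64\right)^{2} - 59454\right) - 5330 = \left(73^{2} - 59454\right) - 5330 = \left(5329 - 59454\right) - 5330 = -54125 - 5330 = -59455$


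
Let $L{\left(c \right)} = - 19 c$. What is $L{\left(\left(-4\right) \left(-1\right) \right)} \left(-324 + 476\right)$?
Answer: $-11552$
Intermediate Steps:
$L{\left(\left(-4\right) \left(-1\right) \right)} \left(-324 + 476\right) = - 19 \left(\left(-4\right) \left(-1\right)\right) \left(-324 + 476\right) = \left(-19\right) 4 \cdot 152 = \left(-76\right) 152 = -11552$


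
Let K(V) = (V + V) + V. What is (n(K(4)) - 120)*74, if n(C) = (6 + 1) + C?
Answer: -7474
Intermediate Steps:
K(V) = 3*V (K(V) = 2*V + V = 3*V)
n(C) = 7 + C
(n(K(4)) - 120)*74 = ((7 + 3*4) - 120)*74 = ((7 + 12) - 120)*74 = (19 - 120)*74 = -101*74 = -7474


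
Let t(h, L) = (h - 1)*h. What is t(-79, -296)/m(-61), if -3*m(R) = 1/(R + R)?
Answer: 2313120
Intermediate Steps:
t(h, L) = h*(-1 + h) (t(h, L) = (-1 + h)*h = h*(-1 + h))
m(R) = -1/(6*R) (m(R) = -1/(3*(R + R)) = -1/(2*R)/3 = -1/(6*R))
t(-79, -296)/m(-61) = (-79*(-1 - 79))/((-1/6/(-61))) = (-79*(-80))/((-1/6*(-1/61))) = 6320/(1/366) = 6320*366 = 2313120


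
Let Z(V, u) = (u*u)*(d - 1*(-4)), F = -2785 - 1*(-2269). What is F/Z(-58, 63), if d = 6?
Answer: -86/6615 ≈ -0.013001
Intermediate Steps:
F = -516 (F = -2785 + 2269 = -516)
Z(V, u) = 10*u² (Z(V, u) = (u*u)*(6 - 1*(-4)) = u²*(6 + 4) = u²*10 = 10*u²)
F/Z(-58, 63) = -516/(10*63²) = -516/(10*3969) = -516/39690 = -516*1/39690 = -86/6615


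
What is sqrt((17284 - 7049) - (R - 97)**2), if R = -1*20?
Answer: I*sqrt(3454) ≈ 58.771*I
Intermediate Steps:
R = -20
sqrt((17284 - 7049) - (R - 97)**2) = sqrt((17284 - 7049) - (-20 - 97)**2) = sqrt(10235 - 1*(-117)**2) = sqrt(10235 - 1*13689) = sqrt(10235 - 13689) = sqrt(-3454) = I*sqrt(3454)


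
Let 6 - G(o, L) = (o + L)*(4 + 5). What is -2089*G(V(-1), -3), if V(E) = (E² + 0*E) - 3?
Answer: -106539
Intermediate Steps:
V(E) = -3 + E² (V(E) = (E² + 0) - 3 = E² - 3 = -3 + E²)
G(o, L) = 6 - 9*L - 9*o (G(o, L) = 6 - (o + L)*(4 + 5) = 6 - (L + o)*9 = 6 - (9*L + 9*o) = 6 + (-9*L - 9*o) = 6 - 9*L - 9*o)
-2089*G(V(-1), -3) = -2089*(6 - 9*(-3) - 9*(-3 + (-1)²)) = -2089*(6 + 27 - 9*(-3 + 1)) = -2089*(6 + 27 - 9*(-2)) = -2089*(6 + 27 + 18) = -2089*51 = -106539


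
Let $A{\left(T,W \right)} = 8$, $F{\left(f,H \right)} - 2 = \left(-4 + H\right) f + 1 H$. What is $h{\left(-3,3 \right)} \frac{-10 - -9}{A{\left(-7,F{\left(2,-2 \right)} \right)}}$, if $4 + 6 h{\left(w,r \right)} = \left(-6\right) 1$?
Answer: $\frac{5}{24} \approx 0.20833$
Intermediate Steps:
$F{\left(f,H \right)} = 2 + H + f \left(-4 + H\right)$ ($F{\left(f,H \right)} = 2 + \left(\left(-4 + H\right) f + 1 H\right) = 2 + \left(f \left(-4 + H\right) + H\right) = 2 + \left(H + f \left(-4 + H\right)\right) = 2 + H + f \left(-4 + H\right)$)
$h{\left(w,r \right)} = - \frac{5}{3}$ ($h{\left(w,r \right)} = - \frac{2}{3} + \frac{\left(-6\right) 1}{6} = - \frac{2}{3} + \frac{1}{6} \left(-6\right) = - \frac{2}{3} - 1 = - \frac{5}{3}$)
$h{\left(-3,3 \right)} \frac{-10 - -9}{A{\left(-7,F{\left(2,-2 \right)} \right)}} = - \frac{5 \frac{-10 - -9}{8}}{3} = - \frac{5 \left(-10 + 9\right) \frac{1}{8}}{3} = - \frac{5 \left(\left(-1\right) \frac{1}{8}\right)}{3} = \left(- \frac{5}{3}\right) \left(- \frac{1}{8}\right) = \frac{5}{24}$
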